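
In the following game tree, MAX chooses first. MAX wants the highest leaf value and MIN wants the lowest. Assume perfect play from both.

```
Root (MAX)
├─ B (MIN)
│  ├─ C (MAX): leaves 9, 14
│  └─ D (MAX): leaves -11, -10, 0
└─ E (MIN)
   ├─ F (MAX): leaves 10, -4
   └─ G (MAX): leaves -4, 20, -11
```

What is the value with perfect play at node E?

F: max(10, -4) = 10
G: max(-4, 20, -11) = 20
E: min(10, 20) = 10

10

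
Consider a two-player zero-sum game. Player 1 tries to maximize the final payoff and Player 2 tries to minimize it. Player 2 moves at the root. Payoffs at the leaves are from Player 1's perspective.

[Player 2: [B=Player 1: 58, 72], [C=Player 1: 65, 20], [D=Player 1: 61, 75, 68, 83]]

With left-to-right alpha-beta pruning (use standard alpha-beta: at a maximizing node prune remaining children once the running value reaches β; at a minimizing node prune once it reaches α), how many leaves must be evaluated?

B [α=-∞,β=+∞]: v=72
C [α=-∞,β=72]: v=65
D [α=-∞,β=65]: v=75 after child 2 ≥ β → β-cutoff, skip 2
Root [α=-∞,β=+∞]: v=65
Leaves evaluated: 6 of 8.

6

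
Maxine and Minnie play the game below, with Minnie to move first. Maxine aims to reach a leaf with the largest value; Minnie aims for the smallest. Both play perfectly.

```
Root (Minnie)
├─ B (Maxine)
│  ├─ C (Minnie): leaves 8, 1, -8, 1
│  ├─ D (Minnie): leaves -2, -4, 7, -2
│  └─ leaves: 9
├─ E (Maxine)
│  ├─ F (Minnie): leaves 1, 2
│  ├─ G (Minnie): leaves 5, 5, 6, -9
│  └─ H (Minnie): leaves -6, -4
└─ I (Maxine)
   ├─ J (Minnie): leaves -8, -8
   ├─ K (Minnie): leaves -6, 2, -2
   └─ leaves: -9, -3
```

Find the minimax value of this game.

-3

C (Minnie): min(8, 1, -8, 1) = -8
D (Minnie): min(-2, -4, 7, -2) = -4
B (Maxine): max(-8, -4, 9) = 9
F (Minnie): min(1, 2) = 1
G (Minnie): min(5, 5, 6, -9) = -9
H (Minnie): min(-6, -4) = -6
E (Maxine): max(1, -9, -6) = 1
J (Minnie): min(-8, -8) = -8
K (Minnie): min(-6, 2, -2) = -6
I (Maxine): max(-8, -6, -9, -3) = -3
Root (Minnie): min(9, 1, -3) = -3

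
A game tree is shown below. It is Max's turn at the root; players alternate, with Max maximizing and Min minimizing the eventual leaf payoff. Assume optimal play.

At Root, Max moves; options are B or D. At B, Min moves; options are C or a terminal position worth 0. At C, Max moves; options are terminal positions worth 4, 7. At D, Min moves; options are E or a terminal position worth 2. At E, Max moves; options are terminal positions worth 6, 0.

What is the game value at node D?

2

E: max(6, 0) = 6
D: min(6, 2) = 2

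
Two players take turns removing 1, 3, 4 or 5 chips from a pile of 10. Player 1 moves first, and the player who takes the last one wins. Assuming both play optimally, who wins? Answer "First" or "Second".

Compute winning (W) and losing (L) positions by backward induction:
i:   0  1  2  3  4  5  6  7  8  9 10
     L  W  L  W  W  W  W  W  L  W  L
Position 10 is L, so the second player wins.

Second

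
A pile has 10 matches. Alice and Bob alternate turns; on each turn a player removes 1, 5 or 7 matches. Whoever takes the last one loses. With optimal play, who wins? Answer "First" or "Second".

Positions where the player to move wins (W) vs loses (L):
i:   0  1  2  3  4  5  6  7  8  9 10
     W  L  W  L  W  L  W  L  W  L  W
Position 10 is W, so the first player wins.

First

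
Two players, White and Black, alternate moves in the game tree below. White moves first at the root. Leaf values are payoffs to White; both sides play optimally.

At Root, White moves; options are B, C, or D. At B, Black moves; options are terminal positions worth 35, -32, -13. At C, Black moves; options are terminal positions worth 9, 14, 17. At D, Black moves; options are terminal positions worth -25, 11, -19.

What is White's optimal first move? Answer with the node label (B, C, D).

C

B (Black): min(35, -32, -13) = -32
C (Black): min(9, 14, 17) = 9
D (Black): min(-25, 11, -19) = -25
Root (White): max(-32, 9, -25) = 9
White picks the child with the highest value: C (value 9).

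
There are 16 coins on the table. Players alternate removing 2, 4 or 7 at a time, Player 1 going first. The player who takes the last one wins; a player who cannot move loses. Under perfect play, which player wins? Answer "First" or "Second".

Compute winning (W) and losing (L) positions by backward induction:
i:   0  1  2  3  4  5  6  7  8  9 10 11 12 13 14 15 16
     L  L  W  W  W  W  L  W  W  L  W  W  L  W  W  L  W
Position 16 is W, so the first player wins.

First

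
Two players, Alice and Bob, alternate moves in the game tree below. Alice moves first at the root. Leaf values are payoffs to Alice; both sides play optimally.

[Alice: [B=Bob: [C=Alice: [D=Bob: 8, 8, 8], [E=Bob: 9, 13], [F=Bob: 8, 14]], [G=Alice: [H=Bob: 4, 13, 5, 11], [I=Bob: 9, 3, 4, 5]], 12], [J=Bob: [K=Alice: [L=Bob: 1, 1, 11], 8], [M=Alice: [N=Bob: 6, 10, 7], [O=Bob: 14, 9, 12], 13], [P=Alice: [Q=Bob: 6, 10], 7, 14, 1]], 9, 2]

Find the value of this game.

9

D (Bob): min(8, 8, 8) = 8
E (Bob): min(9, 13) = 9
F (Bob): min(8, 14) = 8
C (Alice): max(8, 9, 8) = 9
H (Bob): min(4, 13, 5, 11) = 4
I (Bob): min(9, 3, 4, 5) = 3
G (Alice): max(4, 3) = 4
B (Bob): min(9, 4, 12) = 4
L (Bob): min(1, 1, 11) = 1
K (Alice): max(1, 8) = 8
N (Bob): min(6, 10, 7) = 6
O (Bob): min(14, 9, 12) = 9
M (Alice): max(6, 9, 13) = 13
Q (Bob): min(6, 10) = 6
P (Alice): max(6, 7, 14, 1) = 14
J (Bob): min(8, 13, 14) = 8
Root (Alice): max(4, 8, 9, 2) = 9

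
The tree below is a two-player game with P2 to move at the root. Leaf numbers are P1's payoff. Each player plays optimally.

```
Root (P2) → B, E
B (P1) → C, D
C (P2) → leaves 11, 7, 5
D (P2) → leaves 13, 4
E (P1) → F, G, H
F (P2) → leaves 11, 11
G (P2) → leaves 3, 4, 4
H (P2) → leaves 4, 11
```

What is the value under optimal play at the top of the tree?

5

C (P2): min(11, 7, 5) = 5
D (P2): min(13, 4) = 4
B (P1): max(5, 4) = 5
F (P2): min(11, 11) = 11
G (P2): min(3, 4, 4) = 3
H (P2): min(4, 11) = 4
E (P1): max(11, 3, 4) = 11
Root (P2): min(5, 11) = 5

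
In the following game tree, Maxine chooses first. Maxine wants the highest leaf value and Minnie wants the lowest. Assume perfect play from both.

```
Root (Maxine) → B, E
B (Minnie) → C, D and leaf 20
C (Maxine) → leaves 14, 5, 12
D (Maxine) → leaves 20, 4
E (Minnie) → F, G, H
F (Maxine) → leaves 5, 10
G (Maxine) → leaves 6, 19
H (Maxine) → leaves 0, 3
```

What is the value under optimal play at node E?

F: max(5, 10) = 10
G: max(6, 19) = 19
H: max(0, 3) = 3
E: min(10, 19, 3) = 3

3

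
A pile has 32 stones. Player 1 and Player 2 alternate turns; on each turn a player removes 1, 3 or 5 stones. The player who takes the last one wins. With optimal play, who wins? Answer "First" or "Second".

i:   0  1  2  3  4  5  6  7  8  9 10 11 12 13 14 15 16 17 18 19 20 21 22 23 24 25 26 27 28 29 30 31 32
     L  W  L  W  L  W  L  W  L  W  L  W  L  W  L  W  L  W  L  W  L  W  L  W  L  W  L  W  L  W  L  W  L
Position 32 is L, so the second player wins.

Second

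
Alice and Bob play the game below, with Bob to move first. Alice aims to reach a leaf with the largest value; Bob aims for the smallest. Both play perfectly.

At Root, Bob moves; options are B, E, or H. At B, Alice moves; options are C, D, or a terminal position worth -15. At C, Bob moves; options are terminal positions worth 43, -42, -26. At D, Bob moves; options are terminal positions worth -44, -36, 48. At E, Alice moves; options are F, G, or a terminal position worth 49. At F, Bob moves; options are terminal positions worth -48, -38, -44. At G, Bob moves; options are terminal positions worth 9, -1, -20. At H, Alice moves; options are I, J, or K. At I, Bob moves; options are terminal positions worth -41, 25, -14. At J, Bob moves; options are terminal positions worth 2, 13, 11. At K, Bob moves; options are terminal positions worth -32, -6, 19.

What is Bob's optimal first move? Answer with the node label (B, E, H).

C (Bob): min(43, -42, -26) = -42
D (Bob): min(-44, -36, 48) = -44
B (Alice): max(-42, -44, -15) = -15
F (Bob): min(-48, -38, -44) = -48
G (Bob): min(9, -1, -20) = -20
E (Alice): max(-48, -20, 49) = 49
I (Bob): min(-41, 25, -14) = -41
J (Bob): min(2, 13, 11) = 2
K (Bob): min(-32, -6, 19) = -32
H (Alice): max(-41, 2, -32) = 2
Root (Bob): min(-15, 49, 2) = -15
Bob picks the child with the lowest value: B (value -15).

B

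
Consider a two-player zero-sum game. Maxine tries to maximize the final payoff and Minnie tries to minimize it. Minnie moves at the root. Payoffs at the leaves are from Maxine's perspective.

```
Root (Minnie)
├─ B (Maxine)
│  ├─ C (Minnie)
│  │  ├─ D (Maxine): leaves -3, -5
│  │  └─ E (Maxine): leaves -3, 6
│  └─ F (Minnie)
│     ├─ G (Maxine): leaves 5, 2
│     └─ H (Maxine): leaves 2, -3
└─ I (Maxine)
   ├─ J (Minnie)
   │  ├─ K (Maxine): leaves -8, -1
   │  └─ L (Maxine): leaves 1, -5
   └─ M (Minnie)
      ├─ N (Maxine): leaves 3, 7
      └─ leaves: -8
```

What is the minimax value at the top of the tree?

-1

D (Maxine): max(-3, -5) = -3
E (Maxine): max(-3, 6) = 6
C (Minnie): min(-3, 6) = -3
G (Maxine): max(5, 2) = 5
H (Maxine): max(2, -3) = 2
F (Minnie): min(5, 2) = 2
B (Maxine): max(-3, 2) = 2
K (Maxine): max(-8, -1) = -1
L (Maxine): max(1, -5) = 1
J (Minnie): min(-1, 1) = -1
N (Maxine): max(3, 7) = 7
M (Minnie): min(7, -8) = -8
I (Maxine): max(-1, -8) = -1
Root (Minnie): min(2, -1) = -1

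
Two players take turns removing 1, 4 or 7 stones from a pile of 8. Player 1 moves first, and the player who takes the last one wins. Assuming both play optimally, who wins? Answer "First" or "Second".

Second

i:   0  1  2  3  4  5  6  7  8
     L  W  L  W  W  L  W  W  L
Position 8 is L, so the second player wins.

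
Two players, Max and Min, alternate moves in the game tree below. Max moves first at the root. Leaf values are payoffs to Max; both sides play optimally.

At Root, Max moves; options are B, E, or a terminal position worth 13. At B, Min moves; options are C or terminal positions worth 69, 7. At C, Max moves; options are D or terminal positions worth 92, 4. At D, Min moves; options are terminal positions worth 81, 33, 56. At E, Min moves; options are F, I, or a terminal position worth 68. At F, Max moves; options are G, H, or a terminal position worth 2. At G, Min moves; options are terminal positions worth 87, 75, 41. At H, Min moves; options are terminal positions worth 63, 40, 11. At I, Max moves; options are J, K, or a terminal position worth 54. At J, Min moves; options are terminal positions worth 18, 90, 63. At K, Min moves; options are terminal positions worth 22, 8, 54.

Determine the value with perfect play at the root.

D (Min): min(81, 33, 56) = 33
C (Max): max(33, 92, 4) = 92
B (Min): min(92, 69, 7) = 7
G (Min): min(87, 75, 41) = 41
H (Min): min(63, 40, 11) = 11
F (Max): max(41, 11, 2) = 41
J (Min): min(18, 90, 63) = 18
K (Min): min(22, 8, 54) = 8
I (Max): max(18, 8, 54) = 54
E (Min): min(41, 54, 68) = 41
Root (Max): max(7, 41, 13) = 41

41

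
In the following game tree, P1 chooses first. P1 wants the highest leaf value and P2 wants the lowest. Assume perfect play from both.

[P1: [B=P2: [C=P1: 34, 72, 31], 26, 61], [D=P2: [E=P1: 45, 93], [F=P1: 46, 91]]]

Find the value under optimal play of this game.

91

C (P1): max(34, 72, 31) = 72
B (P2): min(72, 26, 61) = 26
E (P1): max(45, 93) = 93
F (P1): max(46, 91) = 91
D (P2): min(93, 91) = 91
Root (P1): max(26, 91) = 91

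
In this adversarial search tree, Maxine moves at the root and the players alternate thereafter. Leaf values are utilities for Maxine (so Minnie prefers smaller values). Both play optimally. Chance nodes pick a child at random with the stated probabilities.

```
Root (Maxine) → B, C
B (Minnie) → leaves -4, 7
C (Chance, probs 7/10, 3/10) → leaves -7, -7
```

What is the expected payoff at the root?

-4

B (Minnie): min(-4, 7) = -4
C (Chance): 7/10·-7 + 3/10·-7 = -7
Root (Maxine): max(-4, -7) = -4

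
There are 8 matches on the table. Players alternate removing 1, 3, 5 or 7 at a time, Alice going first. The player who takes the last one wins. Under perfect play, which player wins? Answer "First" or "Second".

Second

Positions where the player to move wins (W) vs loses (L):
i:   0  1  2  3  4  5  6  7  8
     L  W  L  W  L  W  L  W  L
Position 8 is L, so the second player wins.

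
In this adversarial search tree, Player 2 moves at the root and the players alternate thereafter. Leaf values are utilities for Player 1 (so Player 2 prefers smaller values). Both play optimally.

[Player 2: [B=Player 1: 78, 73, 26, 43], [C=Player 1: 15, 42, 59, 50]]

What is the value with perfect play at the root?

59

B (Player 1): max(78, 73, 26, 43) = 78
C (Player 1): max(15, 42, 59, 50) = 59
Root (Player 2): min(78, 59) = 59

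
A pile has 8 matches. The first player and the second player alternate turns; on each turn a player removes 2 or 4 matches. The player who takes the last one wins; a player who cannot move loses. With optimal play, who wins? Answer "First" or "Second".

First

Mark each pile size as W (mover wins) or L (mover loses):
i:   0  1  2  3  4  5  6  7  8
     L  L  W  W  W  W  L  L  W
Position 8 is W, so the first player wins.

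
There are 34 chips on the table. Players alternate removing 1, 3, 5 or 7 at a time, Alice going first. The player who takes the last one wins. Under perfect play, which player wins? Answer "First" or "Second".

Positions where the player to move wins (W) vs loses (L):
i:   0  1  2  3  4  5  6  7  8  9 10 11 12 13 14 15 16 17 18 19 20 21 22 23 24 25 26 27 28 29 30 31 32 33 34
     L  W  L  W  L  W  L  W  L  W  L  W  L  W  L  W  L  W  L  W  L  W  L  W  L  W  L  W  L  W  L  W  L  W  L
Position 34 is L, so the second player wins.

Second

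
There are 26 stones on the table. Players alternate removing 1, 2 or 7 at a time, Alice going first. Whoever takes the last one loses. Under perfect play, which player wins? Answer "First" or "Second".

First

i:   0  1  2  3  4  5  6  7  8  9 10 11 12 13 14 15 16 17 18 19 20 21 22 23 24 25 26
     W  L  W  W  L  W  W  L  W  W  L  W  W  L  W  W  L  W  W  L  W  W  L  W  W  L  W
Position 26 is W, so the first player wins.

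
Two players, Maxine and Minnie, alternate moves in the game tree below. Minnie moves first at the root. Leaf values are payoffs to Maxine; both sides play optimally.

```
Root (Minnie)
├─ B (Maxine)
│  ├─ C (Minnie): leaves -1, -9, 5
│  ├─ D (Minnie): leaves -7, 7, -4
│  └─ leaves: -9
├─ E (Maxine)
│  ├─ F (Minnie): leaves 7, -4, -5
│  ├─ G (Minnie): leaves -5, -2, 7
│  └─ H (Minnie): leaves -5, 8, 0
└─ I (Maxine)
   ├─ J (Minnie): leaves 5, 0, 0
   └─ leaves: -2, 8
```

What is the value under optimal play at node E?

F: min(7, -4, -5) = -5
G: min(-5, -2, 7) = -5
H: min(-5, 8, 0) = -5
E: max(-5, -5, -5) = -5

-5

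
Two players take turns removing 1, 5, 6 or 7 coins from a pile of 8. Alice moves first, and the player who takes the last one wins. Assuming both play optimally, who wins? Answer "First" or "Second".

W/L table (W = player to move can force a win):
i:   0  1  2  3  4  5  6  7  8
     L  W  L  W  L  W  W  W  W
Position 8 is W, so the first player wins.

First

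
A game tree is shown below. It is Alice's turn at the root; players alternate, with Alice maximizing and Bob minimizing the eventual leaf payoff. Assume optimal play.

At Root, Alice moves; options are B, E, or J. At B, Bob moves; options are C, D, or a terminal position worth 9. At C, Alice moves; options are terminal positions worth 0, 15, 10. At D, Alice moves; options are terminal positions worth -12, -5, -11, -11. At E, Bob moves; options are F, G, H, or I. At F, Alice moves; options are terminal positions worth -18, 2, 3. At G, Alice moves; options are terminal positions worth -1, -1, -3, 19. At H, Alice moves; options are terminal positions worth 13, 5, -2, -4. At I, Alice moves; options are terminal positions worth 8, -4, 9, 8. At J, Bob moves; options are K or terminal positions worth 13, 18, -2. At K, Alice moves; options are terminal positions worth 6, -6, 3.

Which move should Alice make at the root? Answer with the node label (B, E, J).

E

C (Alice): max(0, 15, 10) = 15
D (Alice): max(-12, -5, -11, -11) = -5
B (Bob): min(15, -5, 9) = -5
F (Alice): max(-18, 2, 3) = 3
G (Alice): max(-1, -1, -3, 19) = 19
H (Alice): max(13, 5, -2, -4) = 13
I (Alice): max(8, -4, 9, 8) = 9
E (Bob): min(3, 19, 13, 9) = 3
K (Alice): max(6, -6, 3) = 6
J (Bob): min(6, 13, 18, -2) = -2
Root (Alice): max(-5, 3, -2) = 3
Alice picks the child with the highest value: E (value 3).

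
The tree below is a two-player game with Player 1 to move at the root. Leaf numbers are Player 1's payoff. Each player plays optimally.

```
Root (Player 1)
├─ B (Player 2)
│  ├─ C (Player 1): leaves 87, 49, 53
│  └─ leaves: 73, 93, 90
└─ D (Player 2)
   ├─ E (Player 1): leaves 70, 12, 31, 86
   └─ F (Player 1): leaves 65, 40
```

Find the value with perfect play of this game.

C (Player 1): max(87, 49, 53) = 87
B (Player 2): min(87, 73, 93, 90) = 73
E (Player 1): max(70, 12, 31, 86) = 86
F (Player 1): max(65, 40) = 65
D (Player 2): min(86, 65) = 65
Root (Player 1): max(73, 65) = 73

73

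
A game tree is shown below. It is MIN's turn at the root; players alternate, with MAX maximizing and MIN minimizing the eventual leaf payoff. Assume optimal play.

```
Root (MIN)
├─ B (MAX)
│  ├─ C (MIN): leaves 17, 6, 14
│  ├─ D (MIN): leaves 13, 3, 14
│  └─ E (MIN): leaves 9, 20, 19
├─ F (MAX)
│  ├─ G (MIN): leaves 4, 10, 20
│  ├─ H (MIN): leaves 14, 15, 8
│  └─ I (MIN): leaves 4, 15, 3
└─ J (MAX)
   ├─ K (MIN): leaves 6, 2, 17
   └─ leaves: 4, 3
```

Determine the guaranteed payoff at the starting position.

4

C (MIN): min(17, 6, 14) = 6
D (MIN): min(13, 3, 14) = 3
E (MIN): min(9, 20, 19) = 9
B (MAX): max(6, 3, 9) = 9
G (MIN): min(4, 10, 20) = 4
H (MIN): min(14, 15, 8) = 8
I (MIN): min(4, 15, 3) = 3
F (MAX): max(4, 8, 3) = 8
K (MIN): min(6, 2, 17) = 2
J (MAX): max(2, 4, 3) = 4
Root (MIN): min(9, 8, 4) = 4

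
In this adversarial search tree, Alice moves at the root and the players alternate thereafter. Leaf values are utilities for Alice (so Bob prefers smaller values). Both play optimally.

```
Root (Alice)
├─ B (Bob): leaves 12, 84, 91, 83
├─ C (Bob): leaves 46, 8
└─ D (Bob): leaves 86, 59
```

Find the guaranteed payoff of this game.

B (Bob): min(12, 84, 91, 83) = 12
C (Bob): min(46, 8) = 8
D (Bob): min(86, 59) = 59
Root (Alice): max(12, 8, 59) = 59

59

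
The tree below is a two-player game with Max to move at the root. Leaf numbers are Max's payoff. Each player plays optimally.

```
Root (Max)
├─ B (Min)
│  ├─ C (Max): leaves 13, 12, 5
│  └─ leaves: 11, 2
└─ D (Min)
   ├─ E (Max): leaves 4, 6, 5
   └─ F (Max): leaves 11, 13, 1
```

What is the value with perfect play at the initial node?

C (Max): max(13, 12, 5) = 13
B (Min): min(13, 11, 2) = 2
E (Max): max(4, 6, 5) = 6
F (Max): max(11, 13, 1) = 13
D (Min): min(6, 13) = 6
Root (Max): max(2, 6) = 6

6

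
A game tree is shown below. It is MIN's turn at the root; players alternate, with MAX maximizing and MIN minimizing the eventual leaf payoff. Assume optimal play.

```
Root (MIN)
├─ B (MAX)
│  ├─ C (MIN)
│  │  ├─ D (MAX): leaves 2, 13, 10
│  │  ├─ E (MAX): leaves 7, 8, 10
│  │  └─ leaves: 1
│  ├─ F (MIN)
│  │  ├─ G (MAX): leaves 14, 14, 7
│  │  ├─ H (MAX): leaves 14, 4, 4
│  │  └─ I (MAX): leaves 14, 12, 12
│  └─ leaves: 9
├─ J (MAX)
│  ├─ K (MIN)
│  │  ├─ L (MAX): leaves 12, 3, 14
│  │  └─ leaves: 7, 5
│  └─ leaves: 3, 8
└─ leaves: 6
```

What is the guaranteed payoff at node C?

D: max(2, 13, 10) = 13
E: max(7, 8, 10) = 10
C: min(13, 10, 1) = 1

1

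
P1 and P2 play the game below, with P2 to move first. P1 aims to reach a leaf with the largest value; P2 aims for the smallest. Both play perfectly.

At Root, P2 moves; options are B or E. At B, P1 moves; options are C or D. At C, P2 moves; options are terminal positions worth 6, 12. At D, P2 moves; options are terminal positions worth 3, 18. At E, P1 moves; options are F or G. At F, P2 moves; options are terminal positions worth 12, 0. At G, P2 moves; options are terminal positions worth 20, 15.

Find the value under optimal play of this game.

C (P2): min(6, 12) = 6
D (P2): min(3, 18) = 3
B (P1): max(6, 3) = 6
F (P2): min(12, 0) = 0
G (P2): min(20, 15) = 15
E (P1): max(0, 15) = 15
Root (P2): min(6, 15) = 6

6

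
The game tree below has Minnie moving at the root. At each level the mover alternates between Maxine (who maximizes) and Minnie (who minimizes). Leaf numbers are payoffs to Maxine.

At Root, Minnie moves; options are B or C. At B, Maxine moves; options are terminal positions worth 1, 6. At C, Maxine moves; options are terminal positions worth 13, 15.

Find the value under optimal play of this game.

B (Maxine): max(1, 6) = 6
C (Maxine): max(13, 15) = 15
Root (Minnie): min(6, 15) = 6

6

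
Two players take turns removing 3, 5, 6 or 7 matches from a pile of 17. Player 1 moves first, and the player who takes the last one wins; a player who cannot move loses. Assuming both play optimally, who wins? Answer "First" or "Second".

First

i:   0  1  2  3  4  5  6  7  8  9 10 11 12 13 14 15 16 17
     L  L  L  W  W  W  W  W  W  W  L  L  L  W  W  W  W  W
Position 17 is W, so the first player wins.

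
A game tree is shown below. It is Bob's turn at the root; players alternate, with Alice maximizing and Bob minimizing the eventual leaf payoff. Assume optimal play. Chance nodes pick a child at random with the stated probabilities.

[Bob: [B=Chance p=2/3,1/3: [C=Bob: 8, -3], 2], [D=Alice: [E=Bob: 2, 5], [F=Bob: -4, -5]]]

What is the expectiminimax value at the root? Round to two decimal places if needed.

-1.33

C (Bob): min(8, -3) = -3
B (Chance): 2/3·-3 + 1/3·2 = -1.33
E (Bob): min(2, 5) = 2
F (Bob): min(-4, -5) = -5
D (Alice): max(2, -5) = 2
Root (Bob): min(-1.33, 2) = -1.33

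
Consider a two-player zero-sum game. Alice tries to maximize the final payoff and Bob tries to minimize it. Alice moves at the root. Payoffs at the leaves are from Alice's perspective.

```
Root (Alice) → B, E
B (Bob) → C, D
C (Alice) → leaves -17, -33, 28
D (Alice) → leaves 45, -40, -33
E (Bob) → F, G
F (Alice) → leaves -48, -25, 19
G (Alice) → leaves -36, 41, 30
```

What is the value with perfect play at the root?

C (Alice): max(-17, -33, 28) = 28
D (Alice): max(45, -40, -33) = 45
B (Bob): min(28, 45) = 28
F (Alice): max(-48, -25, 19) = 19
G (Alice): max(-36, 41, 30) = 41
E (Bob): min(19, 41) = 19
Root (Alice): max(28, 19) = 28

28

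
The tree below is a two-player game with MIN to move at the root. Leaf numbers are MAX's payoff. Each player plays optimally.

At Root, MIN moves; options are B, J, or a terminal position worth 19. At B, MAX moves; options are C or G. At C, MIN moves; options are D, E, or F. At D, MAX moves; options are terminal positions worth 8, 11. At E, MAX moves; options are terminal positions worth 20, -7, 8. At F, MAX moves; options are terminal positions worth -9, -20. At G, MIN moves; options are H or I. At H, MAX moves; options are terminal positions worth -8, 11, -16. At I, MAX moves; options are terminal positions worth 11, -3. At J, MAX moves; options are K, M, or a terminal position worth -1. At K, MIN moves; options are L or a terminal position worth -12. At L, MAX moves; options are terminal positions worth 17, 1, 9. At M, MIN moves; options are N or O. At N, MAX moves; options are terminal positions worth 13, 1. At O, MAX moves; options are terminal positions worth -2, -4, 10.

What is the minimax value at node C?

D: max(8, 11) = 11
E: max(20, -7, 8) = 20
F: max(-9, -20) = -9
C: min(11, 20, -9) = -9

-9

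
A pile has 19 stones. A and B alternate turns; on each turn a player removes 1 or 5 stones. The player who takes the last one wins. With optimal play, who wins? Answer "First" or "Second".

Mark each pile size as W (mover wins) or L (mover loses):
i:   0  1  2  3  4  5  6  7  8  9 10 11 12 13 14 15 16 17 18 19
     L  W  L  W  L  W  L  W  L  W  L  W  L  W  L  W  L  W  L  W
Position 19 is W, so the first player wins.

First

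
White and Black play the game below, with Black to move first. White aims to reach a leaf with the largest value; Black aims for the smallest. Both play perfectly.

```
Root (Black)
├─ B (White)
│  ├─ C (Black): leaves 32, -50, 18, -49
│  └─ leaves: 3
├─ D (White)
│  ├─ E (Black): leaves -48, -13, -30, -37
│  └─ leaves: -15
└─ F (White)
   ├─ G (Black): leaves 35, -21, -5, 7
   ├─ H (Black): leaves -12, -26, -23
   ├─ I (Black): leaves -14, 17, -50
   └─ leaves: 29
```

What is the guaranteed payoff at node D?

-15

E: min(-48, -13, -30, -37) = -48
D: max(-48, -15) = -15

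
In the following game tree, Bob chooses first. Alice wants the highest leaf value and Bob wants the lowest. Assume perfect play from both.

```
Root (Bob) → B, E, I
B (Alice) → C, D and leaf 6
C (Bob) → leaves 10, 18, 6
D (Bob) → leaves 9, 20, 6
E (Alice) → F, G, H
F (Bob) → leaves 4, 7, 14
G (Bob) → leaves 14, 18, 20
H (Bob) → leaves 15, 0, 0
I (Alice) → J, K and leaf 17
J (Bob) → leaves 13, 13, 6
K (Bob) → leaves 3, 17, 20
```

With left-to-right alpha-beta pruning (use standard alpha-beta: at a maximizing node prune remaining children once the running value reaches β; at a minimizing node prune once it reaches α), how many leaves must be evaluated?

C [α=-∞,β=+∞]: v=6
D [α=6,β=+∞]: v=6
B [α=-∞,β=+∞]: v=6
F [α=-∞,β=6]: v=4
G [α=4,β=6]: v=14
E [α=-∞,β=6]: v=14 after child 2 ≥ β → β-cutoff, skip 1
J [α=-∞,β=6]: v=6
I [α=-∞,β=6]: v=6 after child 1 ≥ β → β-cutoff, skip 2
Root [α=-∞,β=+∞]: v=6
Leaves evaluated: 16 of 23.

16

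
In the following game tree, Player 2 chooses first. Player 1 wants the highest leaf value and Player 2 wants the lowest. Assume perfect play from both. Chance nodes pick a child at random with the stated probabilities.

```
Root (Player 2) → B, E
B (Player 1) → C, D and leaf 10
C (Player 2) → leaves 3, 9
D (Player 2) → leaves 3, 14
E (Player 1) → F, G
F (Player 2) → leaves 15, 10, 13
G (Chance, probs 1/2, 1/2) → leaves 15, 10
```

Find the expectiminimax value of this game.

10

C (Player 2): min(3, 9) = 3
D (Player 2): min(3, 14) = 3
B (Player 1): max(3, 3, 10) = 10
F (Player 2): min(15, 10, 13) = 10
G (Chance): 1/2·15 + 1/2·10 = 12.5
E (Player 1): max(10, 12.5) = 12.5
Root (Player 2): min(10, 12.5) = 10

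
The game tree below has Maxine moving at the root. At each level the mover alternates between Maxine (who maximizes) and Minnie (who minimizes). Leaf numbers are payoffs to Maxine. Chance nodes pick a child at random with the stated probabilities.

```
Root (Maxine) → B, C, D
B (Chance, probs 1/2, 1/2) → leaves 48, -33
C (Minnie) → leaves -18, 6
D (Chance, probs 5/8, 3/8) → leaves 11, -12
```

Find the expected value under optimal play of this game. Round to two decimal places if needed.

B (Chance): 1/2·48 + 1/2·-33 = 7.5
C (Minnie): min(-18, 6) = -18
D (Chance): 5/8·11 + 3/8·-12 = 2.38
Root (Maxine): max(7.5, -18, 2.38) = 7.5

7.5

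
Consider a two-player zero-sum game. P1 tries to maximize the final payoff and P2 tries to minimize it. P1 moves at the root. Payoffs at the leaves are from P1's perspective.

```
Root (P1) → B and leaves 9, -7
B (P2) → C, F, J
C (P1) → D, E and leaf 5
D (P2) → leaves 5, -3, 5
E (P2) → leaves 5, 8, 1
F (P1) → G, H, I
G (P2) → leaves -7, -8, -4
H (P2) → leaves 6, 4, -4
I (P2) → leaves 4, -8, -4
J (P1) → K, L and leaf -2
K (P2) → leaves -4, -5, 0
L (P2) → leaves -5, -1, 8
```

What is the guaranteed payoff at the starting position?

9

D (P2): min(5, -3, 5) = -3
E (P2): min(5, 8, 1) = 1
C (P1): max(-3, 1, 5) = 5
G (P2): min(-7, -8, -4) = -8
H (P2): min(6, 4, -4) = -4
I (P2): min(4, -8, -4) = -8
F (P1): max(-8, -4, -8) = -4
K (P2): min(-4, -5, 0) = -5
L (P2): min(-5, -1, 8) = -5
J (P1): max(-5, -5, -2) = -2
B (P2): min(5, -4, -2) = -4
Root (P1): max(-4, 9, -7) = 9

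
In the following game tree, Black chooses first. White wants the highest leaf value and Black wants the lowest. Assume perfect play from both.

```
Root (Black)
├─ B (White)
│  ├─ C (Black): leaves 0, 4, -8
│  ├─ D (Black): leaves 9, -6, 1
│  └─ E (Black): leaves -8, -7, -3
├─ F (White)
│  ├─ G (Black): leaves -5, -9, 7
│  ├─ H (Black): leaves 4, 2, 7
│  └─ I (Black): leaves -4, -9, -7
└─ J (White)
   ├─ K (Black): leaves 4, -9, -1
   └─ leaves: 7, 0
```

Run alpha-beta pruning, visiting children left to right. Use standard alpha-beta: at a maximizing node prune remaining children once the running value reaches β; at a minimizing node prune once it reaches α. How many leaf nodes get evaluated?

17

C [α=-∞,β=+∞]: v=-8
D [α=-8,β=+∞]: v=-6
E [α=-6,β=+∞]: v=-8 after child 1 ≤ α → α-cutoff, skip 2
B [α=-∞,β=+∞]: v=-6
G [α=-∞,β=-6]: v=-9
H [α=-9,β=-6]: v=2
F [α=-∞,β=-6]: v=2 after child 2 ≥ β → β-cutoff, skip 1
K [α=-∞,β=-6]: v=-9
J [α=-∞,β=-6]: v=7 after child 2 ≥ β → β-cutoff, skip 1
Root [α=-∞,β=+∞]: v=-6
Leaves evaluated: 17 of 23.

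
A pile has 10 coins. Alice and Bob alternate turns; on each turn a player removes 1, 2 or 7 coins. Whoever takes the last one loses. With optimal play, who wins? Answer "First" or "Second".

Second

Mark each pile size as W (mover wins) or L (mover loses):
i:   0  1  2  3  4  5  6  7  8  9 10
     W  L  W  W  L  W  W  L  W  W  L
Position 10 is L, so the second player wins.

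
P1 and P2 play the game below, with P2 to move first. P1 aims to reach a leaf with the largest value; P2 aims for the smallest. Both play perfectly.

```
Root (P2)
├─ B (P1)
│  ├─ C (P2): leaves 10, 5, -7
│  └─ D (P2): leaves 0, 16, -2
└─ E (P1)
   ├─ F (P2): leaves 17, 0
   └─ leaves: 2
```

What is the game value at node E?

2

F: min(17, 0) = 0
E: max(0, 2) = 2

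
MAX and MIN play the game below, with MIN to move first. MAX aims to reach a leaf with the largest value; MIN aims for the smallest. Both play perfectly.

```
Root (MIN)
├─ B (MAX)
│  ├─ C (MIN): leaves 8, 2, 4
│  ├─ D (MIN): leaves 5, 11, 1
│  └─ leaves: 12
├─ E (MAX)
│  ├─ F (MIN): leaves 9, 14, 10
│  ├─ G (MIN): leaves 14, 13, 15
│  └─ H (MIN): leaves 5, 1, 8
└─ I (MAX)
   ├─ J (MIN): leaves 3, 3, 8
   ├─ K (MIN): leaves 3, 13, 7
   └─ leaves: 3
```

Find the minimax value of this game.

3

C (MIN): min(8, 2, 4) = 2
D (MIN): min(5, 11, 1) = 1
B (MAX): max(2, 1, 12) = 12
F (MIN): min(9, 14, 10) = 9
G (MIN): min(14, 13, 15) = 13
H (MIN): min(5, 1, 8) = 1
E (MAX): max(9, 13, 1) = 13
J (MIN): min(3, 3, 8) = 3
K (MIN): min(3, 13, 7) = 3
I (MAX): max(3, 3, 3) = 3
Root (MIN): min(12, 13, 3) = 3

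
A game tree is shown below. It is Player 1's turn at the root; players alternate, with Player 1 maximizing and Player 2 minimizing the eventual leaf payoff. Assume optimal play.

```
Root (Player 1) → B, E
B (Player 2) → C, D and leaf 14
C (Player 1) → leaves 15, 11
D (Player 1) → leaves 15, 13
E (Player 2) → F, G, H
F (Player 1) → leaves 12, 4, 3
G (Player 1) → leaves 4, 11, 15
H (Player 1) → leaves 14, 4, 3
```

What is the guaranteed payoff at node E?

12

F: max(12, 4, 3) = 12
G: max(4, 11, 15) = 15
H: max(14, 4, 3) = 14
E: min(12, 15, 14) = 12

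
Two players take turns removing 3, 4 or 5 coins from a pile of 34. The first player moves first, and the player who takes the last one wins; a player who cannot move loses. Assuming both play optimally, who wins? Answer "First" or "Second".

Second

i:   0  1  2  3  4  5  6  7  8  9 10 11 12 13 14 15 16 17 18 19 20 21 22 23 24 25 26 27 28 29 30 31 32 33 34
     L  L  L  W  W  W  W  W  L  L  L  W  W  W  W  W  L  L  L  W  W  W  W  W  L  L  L  W  W  W  W  W  L  L  L
Position 34 is L, so the second player wins.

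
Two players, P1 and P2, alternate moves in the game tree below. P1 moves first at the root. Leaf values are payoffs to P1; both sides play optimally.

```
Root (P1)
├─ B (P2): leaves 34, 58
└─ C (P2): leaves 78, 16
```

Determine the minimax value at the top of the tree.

34

B (P2): min(34, 58) = 34
C (P2): min(78, 16) = 16
Root (P1): max(34, 16) = 34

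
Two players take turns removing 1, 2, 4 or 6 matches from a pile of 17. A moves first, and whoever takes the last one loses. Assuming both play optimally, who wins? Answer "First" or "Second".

Second

i:   0  1  2  3  4  5  6  7  8  9 10 11 12 13 14 15 16 17
     W  L  W  W  L  W  W  W  W  L  W  W  L  W  W  W  W  L
Position 17 is L, so the second player wins.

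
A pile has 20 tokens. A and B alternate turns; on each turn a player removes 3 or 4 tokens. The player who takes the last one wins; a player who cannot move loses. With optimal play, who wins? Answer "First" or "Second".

First

Positions where the player to move wins (W) vs loses (L):
i:   0  1  2  3  4  5  6  7  8  9 10 11 12 13 14 15 16 17 18 19 20
     L  L  L  W  W  W  W  L  L  L  W  W  W  W  L  L  L  W  W  W  W
Position 20 is W, so the first player wins.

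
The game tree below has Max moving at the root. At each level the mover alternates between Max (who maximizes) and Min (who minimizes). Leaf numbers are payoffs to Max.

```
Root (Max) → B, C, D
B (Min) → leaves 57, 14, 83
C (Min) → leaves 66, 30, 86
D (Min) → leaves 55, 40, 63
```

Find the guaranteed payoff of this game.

B (Min): min(57, 14, 83) = 14
C (Min): min(66, 30, 86) = 30
D (Min): min(55, 40, 63) = 40
Root (Max): max(14, 30, 40) = 40

40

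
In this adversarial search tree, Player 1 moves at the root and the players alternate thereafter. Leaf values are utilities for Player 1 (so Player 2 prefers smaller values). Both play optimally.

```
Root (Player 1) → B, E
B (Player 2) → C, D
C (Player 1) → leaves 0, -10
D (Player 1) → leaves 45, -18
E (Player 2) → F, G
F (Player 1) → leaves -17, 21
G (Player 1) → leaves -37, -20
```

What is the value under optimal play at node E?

F: max(-17, 21) = 21
G: max(-37, -20) = -20
E: min(21, -20) = -20

-20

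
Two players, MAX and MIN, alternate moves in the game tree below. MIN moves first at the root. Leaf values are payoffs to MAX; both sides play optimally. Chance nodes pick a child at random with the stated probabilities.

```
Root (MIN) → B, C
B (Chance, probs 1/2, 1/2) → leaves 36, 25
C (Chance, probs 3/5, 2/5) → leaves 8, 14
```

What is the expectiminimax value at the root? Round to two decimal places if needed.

B (Chance): 1/2·36 + 1/2·25 = 30.5
C (Chance): 3/5·8 + 2/5·14 = 10.4
Root (MIN): min(30.5, 10.4) = 10.4

10.4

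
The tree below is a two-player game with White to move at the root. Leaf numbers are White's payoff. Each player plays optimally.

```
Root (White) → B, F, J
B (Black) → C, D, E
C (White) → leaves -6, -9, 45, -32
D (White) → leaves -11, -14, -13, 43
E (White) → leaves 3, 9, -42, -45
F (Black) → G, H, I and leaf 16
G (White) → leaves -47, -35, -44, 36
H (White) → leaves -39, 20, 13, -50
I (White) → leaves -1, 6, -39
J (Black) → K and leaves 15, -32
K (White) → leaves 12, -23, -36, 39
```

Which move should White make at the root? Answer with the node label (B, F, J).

C (White): max(-6, -9, 45, -32) = 45
D (White): max(-11, -14, -13, 43) = 43
E (White): max(3, 9, -42, -45) = 9
B (Black): min(45, 43, 9) = 9
G (White): max(-47, -35, -44, 36) = 36
H (White): max(-39, 20, 13, -50) = 20
I (White): max(-1, 6, -39) = 6
F (Black): min(36, 20, 6, 16) = 6
K (White): max(12, -23, -36, 39) = 39
J (Black): min(39, 15, -32) = -32
Root (White): max(9, 6, -32) = 9
White picks the child with the highest value: B (value 9).

B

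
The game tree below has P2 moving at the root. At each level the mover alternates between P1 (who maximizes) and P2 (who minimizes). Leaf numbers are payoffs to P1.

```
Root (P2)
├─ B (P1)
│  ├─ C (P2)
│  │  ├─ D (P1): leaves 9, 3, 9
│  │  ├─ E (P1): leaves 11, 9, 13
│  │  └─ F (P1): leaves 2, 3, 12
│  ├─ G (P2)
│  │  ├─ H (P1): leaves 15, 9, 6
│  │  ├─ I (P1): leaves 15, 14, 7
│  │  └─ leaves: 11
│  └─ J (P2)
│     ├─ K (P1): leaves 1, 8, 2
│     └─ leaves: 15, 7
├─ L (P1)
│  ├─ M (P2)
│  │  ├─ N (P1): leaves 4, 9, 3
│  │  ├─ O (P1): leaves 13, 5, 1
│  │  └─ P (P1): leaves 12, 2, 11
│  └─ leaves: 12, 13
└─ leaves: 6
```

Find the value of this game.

6

D (P1): max(9, 3, 9) = 9
E (P1): max(11, 9, 13) = 13
F (P1): max(2, 3, 12) = 12
C (P2): min(9, 13, 12) = 9
H (P1): max(15, 9, 6) = 15
I (P1): max(15, 14, 7) = 15
G (P2): min(15, 15, 11) = 11
K (P1): max(1, 8, 2) = 8
J (P2): min(8, 15, 7) = 7
B (P1): max(9, 11, 7) = 11
N (P1): max(4, 9, 3) = 9
O (P1): max(13, 5, 1) = 13
P (P1): max(12, 2, 11) = 12
M (P2): min(9, 13, 12) = 9
L (P1): max(9, 12, 13) = 13
Root (P2): min(11, 13, 6) = 6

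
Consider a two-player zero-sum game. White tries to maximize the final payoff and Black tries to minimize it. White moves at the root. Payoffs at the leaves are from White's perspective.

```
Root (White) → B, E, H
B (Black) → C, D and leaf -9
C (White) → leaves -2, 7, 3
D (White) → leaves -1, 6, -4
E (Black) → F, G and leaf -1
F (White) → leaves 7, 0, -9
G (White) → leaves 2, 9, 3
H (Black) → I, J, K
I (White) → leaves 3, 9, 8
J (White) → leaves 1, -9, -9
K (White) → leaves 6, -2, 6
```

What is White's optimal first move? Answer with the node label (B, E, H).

H

C (White): max(-2, 7, 3) = 7
D (White): max(-1, 6, -4) = 6
B (Black): min(7, 6, -9) = -9
F (White): max(7, 0, -9) = 7
G (White): max(2, 9, 3) = 9
E (Black): min(7, 9, -1) = -1
I (White): max(3, 9, 8) = 9
J (White): max(1, -9, -9) = 1
K (White): max(6, -2, 6) = 6
H (Black): min(9, 1, 6) = 1
Root (White): max(-9, -1, 1) = 1
White picks the child with the highest value: H (value 1).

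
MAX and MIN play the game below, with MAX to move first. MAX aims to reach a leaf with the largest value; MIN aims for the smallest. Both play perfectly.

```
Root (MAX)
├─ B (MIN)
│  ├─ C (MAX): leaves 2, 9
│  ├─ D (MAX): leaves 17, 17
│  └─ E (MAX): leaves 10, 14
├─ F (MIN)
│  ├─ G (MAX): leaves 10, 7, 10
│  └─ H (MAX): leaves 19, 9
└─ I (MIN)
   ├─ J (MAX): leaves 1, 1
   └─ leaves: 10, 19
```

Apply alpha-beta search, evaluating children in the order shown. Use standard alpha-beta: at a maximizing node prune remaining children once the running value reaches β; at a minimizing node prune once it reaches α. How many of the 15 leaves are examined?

C [α=-∞,β=+∞]: v=9
D [α=-∞,β=9]: v=17 after child 1 ≥ β → β-cutoff, skip 1
E [α=-∞,β=9]: v=10 after child 1 ≥ β → β-cutoff, skip 1
B [α=-∞,β=+∞]: v=9
G [α=9,β=+∞]: v=10
H [α=9,β=10]: v=19 after child 1 ≥ β → β-cutoff, skip 1
F [α=9,β=+∞]: v=10
J [α=10,β=+∞]: v=1
I [α=10,β=+∞]: v=1 after child 1 ≤ α → α-cutoff, skip 2
Root [α=-∞,β=+∞]: v=10
Leaves evaluated: 10 of 15.

10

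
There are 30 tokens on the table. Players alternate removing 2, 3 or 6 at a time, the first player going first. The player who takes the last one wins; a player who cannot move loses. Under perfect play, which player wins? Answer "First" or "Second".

i:   0  1  2  3  4  5  6  7  8  9 10 11 12 13 14 15 16 17 18 19 20 21 22 23 24 25 26 27 28 29 30
     L  L  W  W  W  L  W  W  W  L  L  W  W  W  L  W  W  W  L  L  W  W  W  L  W  W  W  L  L  W  W
Position 30 is W, so the first player wins.

First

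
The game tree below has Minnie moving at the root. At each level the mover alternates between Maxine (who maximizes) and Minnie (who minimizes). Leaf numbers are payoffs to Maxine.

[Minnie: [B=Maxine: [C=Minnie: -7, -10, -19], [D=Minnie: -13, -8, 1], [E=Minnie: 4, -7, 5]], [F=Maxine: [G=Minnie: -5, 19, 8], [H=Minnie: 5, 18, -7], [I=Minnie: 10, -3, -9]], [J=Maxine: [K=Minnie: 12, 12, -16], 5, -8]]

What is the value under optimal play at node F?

-5

G: min(-5, 19, 8) = -5
H: min(5, 18, -7) = -7
I: min(10, -3, -9) = -9
F: max(-5, -7, -9) = -5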